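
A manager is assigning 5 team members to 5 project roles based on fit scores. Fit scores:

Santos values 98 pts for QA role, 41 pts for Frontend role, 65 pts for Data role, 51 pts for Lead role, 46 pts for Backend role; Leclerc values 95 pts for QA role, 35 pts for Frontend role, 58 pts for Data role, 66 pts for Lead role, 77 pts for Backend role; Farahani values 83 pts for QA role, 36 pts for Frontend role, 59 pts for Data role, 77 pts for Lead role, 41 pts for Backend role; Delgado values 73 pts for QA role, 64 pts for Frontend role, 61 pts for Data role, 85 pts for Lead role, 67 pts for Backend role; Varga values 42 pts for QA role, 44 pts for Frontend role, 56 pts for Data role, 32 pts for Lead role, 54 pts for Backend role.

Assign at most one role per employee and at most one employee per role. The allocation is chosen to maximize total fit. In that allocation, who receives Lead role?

Treat this as an assignment problem: match each employee to one role.
Optimal: Santos→QA role (98 pts), Leclerc→Backend role (77 pts), Farahani→Lead role (77 pts), Delgado→Frontend role (64 pts), Varga→Data role (56 pts) — total 98+77+77+64+56 = 372 pts.
Max-entry greedy (repeatedly take the single best remaining cell) gives 363 pts, worse by 9.
Every other assignment is strictly worse.
Farahani's own top role is QA role (83 pts), but forcing Farahani→QA role and reassigning the rest optimally gives only 354 pts — worse by 18.

Farahani receives Lead role.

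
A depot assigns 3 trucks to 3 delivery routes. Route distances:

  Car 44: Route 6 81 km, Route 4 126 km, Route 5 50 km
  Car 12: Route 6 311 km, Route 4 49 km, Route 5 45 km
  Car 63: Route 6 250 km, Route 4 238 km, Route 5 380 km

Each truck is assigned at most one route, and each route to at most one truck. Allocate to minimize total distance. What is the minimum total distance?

Minimum total: 349 km

This is the linear assignment problem.
Optimal: Car 44→Route 5 (50 km), Car 12→Route 4 (49 km), Car 63→Route 6 (250 km) — total 50+49+250 = 349 km.
Column-greedy (each route in turn goes to its cheapest remaining truck) gives 510 km, worse by 161.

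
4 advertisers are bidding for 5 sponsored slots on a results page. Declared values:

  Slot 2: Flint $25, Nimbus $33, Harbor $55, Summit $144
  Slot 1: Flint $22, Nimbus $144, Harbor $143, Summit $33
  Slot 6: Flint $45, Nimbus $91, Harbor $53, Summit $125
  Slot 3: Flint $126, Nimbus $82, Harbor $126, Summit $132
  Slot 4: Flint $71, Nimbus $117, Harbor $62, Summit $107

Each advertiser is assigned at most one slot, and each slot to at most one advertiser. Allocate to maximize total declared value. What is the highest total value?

This is the linear assignment problem.
Optimal: Flint→Slot 3 ($126), Nimbus→Slot 4 ($117), Harbor→Slot 1 ($143), Summit→Slot 2 ($144) — total 126+117+143+144 = $530.
No other one-to-one assignment exceeds $530.

Max total: $530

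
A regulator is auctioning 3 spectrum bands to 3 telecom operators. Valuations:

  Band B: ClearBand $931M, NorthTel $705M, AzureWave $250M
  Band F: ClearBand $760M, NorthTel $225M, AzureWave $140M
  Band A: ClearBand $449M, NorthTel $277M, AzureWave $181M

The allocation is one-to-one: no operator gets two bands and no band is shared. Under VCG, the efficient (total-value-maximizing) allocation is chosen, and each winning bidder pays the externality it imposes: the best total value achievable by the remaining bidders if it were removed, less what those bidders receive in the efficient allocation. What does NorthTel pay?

NorthTel pays $171M.

Efficient allocation: ClearBand→Band F ($760M), NorthTel→Band B ($705M), AzureWave→Band A ($181M); total welfare W = $1646M.
NorthTel receives Band B at value $705M, so the others get W − 705 = $941M.
Without NorthTel: best allocation of the remaining 2 bidders over all 3 bands is ClearBand→Band B ($931M), AzureWave→Band A ($181M), total $1112M.
VCG payment = (others' best without NorthTel) − (others' welfare with NorthTel) = 1112 − 941 = $171M.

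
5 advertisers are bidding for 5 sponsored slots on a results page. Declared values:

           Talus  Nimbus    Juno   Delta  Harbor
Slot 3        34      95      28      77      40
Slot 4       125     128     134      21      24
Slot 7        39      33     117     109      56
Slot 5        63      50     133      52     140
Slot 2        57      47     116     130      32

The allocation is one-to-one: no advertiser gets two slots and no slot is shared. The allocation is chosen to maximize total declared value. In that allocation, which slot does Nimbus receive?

Nimbus receives Slot 3.

Optimal: Talus→Slot 4 ($125), Nimbus→Slot 3 ($95), Juno→Slot 7 ($117), Delta→Slot 2 ($130), Harbor→Slot 5 ($140) — total 125+95+117+130+140 = $607.
Row-greedy (each advertiser in turn takes its best remaining slot) gives $539, worse by 68.
Next-best assignment: Talus→Slot 4, Nimbus→Slot 3, Juno→Slot 2, Delta→Slot 7, Harbor→Slot 5 = $585.
Nimbus's own top slot is Slot 4 ($128), but forcing Nimbus→Slot 4 and reassigning the rest optimally gives only $549 — worse by 58.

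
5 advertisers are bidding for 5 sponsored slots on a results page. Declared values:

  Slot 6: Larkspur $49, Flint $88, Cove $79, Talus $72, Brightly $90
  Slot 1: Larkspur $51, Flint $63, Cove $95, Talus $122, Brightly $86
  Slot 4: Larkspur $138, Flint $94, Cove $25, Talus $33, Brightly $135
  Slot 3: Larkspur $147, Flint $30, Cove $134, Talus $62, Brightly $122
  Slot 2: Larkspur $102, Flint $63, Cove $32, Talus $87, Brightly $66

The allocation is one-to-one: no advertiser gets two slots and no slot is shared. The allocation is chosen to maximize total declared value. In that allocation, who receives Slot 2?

Optimal: Larkspur→Slot 2 ($102), Flint→Slot 6 ($88), Cove→Slot 3 ($134), Talus→Slot 1 ($122), Brightly→Slot 4 ($135) — total 102+88+134+122+135 = $581.
Row-greedy (each advertiser in turn takes its best remaining slot) gives $513, worse by 68.
Larkspur's own top slot is Slot 3 ($147), but forcing Larkspur→Slot 3 and reassigning the rest optimally gives only $552 — worse by 29.

Larkspur receives Slot 2.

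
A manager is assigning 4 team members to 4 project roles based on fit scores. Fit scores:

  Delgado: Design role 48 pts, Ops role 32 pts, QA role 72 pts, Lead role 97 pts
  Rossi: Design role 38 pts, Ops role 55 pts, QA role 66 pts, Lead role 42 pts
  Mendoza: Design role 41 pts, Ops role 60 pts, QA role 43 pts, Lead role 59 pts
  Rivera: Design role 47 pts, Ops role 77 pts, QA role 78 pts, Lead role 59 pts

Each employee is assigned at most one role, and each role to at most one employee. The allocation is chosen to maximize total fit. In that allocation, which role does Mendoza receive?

Optimal: Delgado→Lead role (97 pts), Rossi→QA role (66 pts), Mendoza→Design role (41 pts), Rivera→Ops role (77 pts) — total 97+66+41+77 = 281 pts.
Swapping Delgado↔Rossi (Delgado→QA role 72 pts, Rossi→Lead role 42 pts) loses 49.
Mendoza's own top role is Ops role (60 pts), but forcing Mendoza→Ops role and reassigning the rest optimally gives only 273 pts — worse by 8.

Mendoza receives Design role.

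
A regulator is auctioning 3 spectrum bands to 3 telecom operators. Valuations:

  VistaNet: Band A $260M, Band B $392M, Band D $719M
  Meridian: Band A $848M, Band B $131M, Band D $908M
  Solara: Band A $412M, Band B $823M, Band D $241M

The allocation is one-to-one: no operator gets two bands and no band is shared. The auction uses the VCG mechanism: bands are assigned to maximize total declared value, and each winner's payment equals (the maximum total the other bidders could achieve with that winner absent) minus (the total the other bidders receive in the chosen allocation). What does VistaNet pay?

VistaNet pays $60M.

Efficient allocation: VistaNet→Band D ($719M), Meridian→Band A ($848M), Solara→Band B ($823M); total welfare W = $2390M.
VistaNet receives Band D at value $719M, so the others get W − 719 = $1671M.
Without VistaNet: best allocation of the remaining 2 bidders over all 3 bands is Meridian→Band D ($908M), Solara→Band B ($823M), total $1731M.
VCG payment = (others' best without VistaNet) − (others' welfare with VistaNet) = 1731 − 1671 = $60M.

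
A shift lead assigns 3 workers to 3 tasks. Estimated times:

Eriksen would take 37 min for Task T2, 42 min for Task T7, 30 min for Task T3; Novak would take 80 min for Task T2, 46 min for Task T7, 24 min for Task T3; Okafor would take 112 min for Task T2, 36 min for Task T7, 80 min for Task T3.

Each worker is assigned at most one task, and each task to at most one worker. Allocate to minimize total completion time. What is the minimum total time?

This is a one-to-one assignment (minimum-cost bipartite matching).
Optimal: Eriksen→Task T2 (37 min), Novak→Task T3 (24 min), Okafor→Task T7 (36 min) — total 37+24+36 = 97 min.
Row-greedy (each worker in turn takes its cheapest remaining task) gives 188 min, worse by 91.
Checked against all permutations: 97 min is optimal.

Min total: 97 min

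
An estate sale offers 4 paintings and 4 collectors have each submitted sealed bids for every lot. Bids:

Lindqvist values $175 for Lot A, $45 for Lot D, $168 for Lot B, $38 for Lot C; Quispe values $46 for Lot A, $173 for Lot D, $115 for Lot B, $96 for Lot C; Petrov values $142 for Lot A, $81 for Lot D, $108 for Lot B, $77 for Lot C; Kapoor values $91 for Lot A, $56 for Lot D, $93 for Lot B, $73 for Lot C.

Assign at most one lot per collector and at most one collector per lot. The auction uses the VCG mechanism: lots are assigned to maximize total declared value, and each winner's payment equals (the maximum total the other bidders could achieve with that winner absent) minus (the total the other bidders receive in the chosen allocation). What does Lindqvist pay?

Efficient allocation: Lindqvist→Lot B ($168), Quispe→Lot D ($173), Petrov→Lot A ($142), Kapoor→Lot C ($73); total welfare W = $556.
Lindqvist receives Lot B at value $168, so the others get W − 168 = $388.
Without Lindqvist: best allocation of the remaining 3 bidders over all 4 lots is Quispe→Lot D ($173), Petrov→Lot A ($142), Kapoor→Lot B ($93), total $408.
VCG payment = (others' best without Lindqvist) − (others' welfare with Lindqvist) = 408 − 388 = $20.

Lindqvist pays $20.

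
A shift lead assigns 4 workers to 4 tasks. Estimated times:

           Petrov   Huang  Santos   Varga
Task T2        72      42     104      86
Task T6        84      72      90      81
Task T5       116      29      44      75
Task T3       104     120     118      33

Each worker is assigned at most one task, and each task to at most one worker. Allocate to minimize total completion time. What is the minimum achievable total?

Minimum total: 203 min

Treat this as an assignment problem: match each worker to one task.
Optimal: Petrov→Task T6 (84 min), Huang→Task T2 (42 min), Santos→Task T5 (44 min), Varga→Task T3 (33 min) — total 84+42+44+33 = 203 min.
Row-greedy (each worker in turn takes its cheapest remaining task) gives 224 min, worse by 21.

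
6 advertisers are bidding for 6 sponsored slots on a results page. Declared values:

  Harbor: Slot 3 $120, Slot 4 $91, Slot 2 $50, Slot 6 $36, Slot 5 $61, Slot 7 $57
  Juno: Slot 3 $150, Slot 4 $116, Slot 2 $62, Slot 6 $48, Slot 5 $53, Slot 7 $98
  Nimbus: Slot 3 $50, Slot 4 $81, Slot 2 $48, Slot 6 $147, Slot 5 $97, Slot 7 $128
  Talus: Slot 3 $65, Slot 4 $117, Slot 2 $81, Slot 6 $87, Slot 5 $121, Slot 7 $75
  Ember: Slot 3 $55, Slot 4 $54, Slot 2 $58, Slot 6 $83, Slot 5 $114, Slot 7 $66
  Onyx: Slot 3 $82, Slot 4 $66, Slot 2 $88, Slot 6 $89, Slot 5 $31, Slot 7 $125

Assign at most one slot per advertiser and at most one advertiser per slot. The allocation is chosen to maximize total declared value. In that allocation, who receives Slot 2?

Optimal: Harbor→Slot 4 ($91), Juno→Slot 3 ($150), Nimbus→Slot 6 ($147), Talus→Slot 2 ($81), Ember→Slot 5 ($114), Onyx→Slot 7 ($125) — total 91+150+147+81+114+125 = $708.
Column-greedy (each slot in turn goes to its best remaining advertiser) gives $673, worse by 35.
Swapping Nimbus↔Ember (Nimbus→Slot 5 $97, Ember→Slot 6 $83) loses 81.
Talus's own top slot is Slot 5 ($121), but forcing Talus→Slot 5 and reassigning the rest optimally gives only $692 — worse by 16.

Talus receives Slot 2.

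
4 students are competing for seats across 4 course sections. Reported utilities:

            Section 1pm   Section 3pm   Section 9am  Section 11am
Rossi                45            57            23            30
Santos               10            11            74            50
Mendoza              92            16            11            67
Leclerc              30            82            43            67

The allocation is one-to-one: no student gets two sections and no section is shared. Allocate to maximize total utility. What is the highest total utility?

Optimal: Rossi→Section 3pm (57 points), Santos→Section 9am (74 points), Mendoza→Section 1pm (92 points), Leclerc→Section 11am (67 points) — total 57+74+92+67 = 290 points.
Column-greedy (each section in turn goes to its best remaining student) gives 278 points, worse by 12.

Maximum total: 290 points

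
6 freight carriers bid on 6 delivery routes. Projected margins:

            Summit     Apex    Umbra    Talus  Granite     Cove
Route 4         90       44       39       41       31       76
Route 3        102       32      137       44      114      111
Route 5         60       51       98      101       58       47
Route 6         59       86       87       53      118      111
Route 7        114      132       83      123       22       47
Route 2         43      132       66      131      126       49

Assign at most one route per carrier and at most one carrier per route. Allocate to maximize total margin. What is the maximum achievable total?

Max total: $697k

Treat this as an assignment problem: match each carrier to one route.
Optimal: Summit→Route 4 ($90k), Apex→Route 7 ($132k), Umbra→Route 3 ($137k), Talus→Route 5 ($101k), Granite→Route 2 ($126k), Cove→Route 6 ($111k) — total 90+132+137+101+126+111 = $697k.
Every other assignment is strictly worse.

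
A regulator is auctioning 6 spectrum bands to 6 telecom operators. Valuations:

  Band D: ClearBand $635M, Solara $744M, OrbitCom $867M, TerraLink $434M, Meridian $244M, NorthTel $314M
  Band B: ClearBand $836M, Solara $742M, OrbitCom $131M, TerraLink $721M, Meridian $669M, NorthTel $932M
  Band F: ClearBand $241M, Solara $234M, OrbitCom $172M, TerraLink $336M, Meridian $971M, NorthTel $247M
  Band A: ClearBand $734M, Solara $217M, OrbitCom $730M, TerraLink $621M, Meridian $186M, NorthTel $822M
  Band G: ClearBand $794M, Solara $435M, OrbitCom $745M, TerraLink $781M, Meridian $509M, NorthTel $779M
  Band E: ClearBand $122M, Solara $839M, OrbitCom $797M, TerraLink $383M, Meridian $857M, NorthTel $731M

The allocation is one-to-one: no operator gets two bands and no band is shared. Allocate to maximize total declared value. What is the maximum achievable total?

Max total: $5124M

This is the linear assignment problem.
Optimal: ClearBand→Band A ($734M), Solara→Band E ($839M), OrbitCom→Band D ($867M), TerraLink→Band G ($781M), Meridian→Band F ($971M), NorthTel→Band B ($932M) — total 734+839+867+781+971+932 = $5124M.
Row-greedy (each operator in turn takes its best remaining band) gives $5116M, worse by 8.
Next-best assignment: ClearBand→Band B, Solara→Band E, OrbitCom→Band D, TerraLink→Band G, Meridian→Band F, NorthTel→Band A = $5116M.
Checked against all permutations: $5124M is optimal.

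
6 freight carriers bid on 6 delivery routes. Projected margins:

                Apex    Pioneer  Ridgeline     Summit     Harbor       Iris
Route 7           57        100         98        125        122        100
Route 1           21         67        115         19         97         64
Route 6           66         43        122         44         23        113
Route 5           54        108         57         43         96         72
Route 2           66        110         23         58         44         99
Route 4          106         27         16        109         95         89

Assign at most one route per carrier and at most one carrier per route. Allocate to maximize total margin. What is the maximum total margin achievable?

Treat this as an assignment problem: match each carrier to one route.
Optimal: Apex→Route 4 ($106k), Pioneer→Route 2 ($110k), Ridgeline→Route 1 ($115k), Summit→Route 7 ($125k), Harbor→Route 5 ($96k), Iris→Route 6 ($113k) — total 106+110+115+125+96+113 = $665k.
Row-greedy (each carrier in turn takes its best remaining route) gives $632k, worse by 33.
Next-best assignment: Apex→Route 4, Pioneer→Route 5, Ridgeline→Route 6, Summit→Route 7, Harbor→Route 1, Iris→Route 2 = $657k.
Swapping Ridgeline↔Iris (Ridgeline→Route 6 $122k, Iris→Route 1 $64k) loses 42.
No other one-to-one assignment exceeds $665k.

Maximum total: $665k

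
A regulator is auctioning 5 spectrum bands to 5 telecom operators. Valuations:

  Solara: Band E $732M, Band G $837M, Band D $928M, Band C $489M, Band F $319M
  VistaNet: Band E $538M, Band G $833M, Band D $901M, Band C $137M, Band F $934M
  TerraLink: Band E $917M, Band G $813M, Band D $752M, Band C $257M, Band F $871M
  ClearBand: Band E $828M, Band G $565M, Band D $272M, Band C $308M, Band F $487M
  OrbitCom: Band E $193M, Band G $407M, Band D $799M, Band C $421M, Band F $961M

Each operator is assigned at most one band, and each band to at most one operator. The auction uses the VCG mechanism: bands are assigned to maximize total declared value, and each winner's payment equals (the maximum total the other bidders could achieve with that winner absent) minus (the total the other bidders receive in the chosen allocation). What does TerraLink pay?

TerraLink pays $371M.

Efficient allocation: Solara→Band C ($489M), VistaNet→Band D ($901M), TerraLink→Band G ($813M), ClearBand→Band E ($828M), OrbitCom→Band F ($961M); total welfare W = $3992M.
TerraLink receives Band G at value $813M, so the others get W − 813 = $3179M.
Without TerraLink: best allocation of the remaining 4 bidders over all 5 bands is Solara→Band D ($928M), VistaNet→Band G ($833M), ClearBand→Band E ($828M), OrbitCom→Band F ($961M), total $3550M.
VCG payment = (others' best without TerraLink) − (others' welfare with TerraLink) = 3550 − 3179 = $371M.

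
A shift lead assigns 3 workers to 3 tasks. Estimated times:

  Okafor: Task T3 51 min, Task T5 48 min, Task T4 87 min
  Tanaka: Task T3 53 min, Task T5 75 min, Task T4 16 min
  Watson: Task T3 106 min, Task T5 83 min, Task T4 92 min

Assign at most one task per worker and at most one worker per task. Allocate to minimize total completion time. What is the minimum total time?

Min total: 150 min

Optimal: Okafor→Task T3 (51 min), Tanaka→Task T4 (16 min), Watson→Task T5 (83 min) — total 51+16+83 = 150 min.
Min-entry greedy (repeatedly take the single cheapest remaining cell) gives 170 min, worse by 20.
No other one-to-one assignment undercuts 150 min.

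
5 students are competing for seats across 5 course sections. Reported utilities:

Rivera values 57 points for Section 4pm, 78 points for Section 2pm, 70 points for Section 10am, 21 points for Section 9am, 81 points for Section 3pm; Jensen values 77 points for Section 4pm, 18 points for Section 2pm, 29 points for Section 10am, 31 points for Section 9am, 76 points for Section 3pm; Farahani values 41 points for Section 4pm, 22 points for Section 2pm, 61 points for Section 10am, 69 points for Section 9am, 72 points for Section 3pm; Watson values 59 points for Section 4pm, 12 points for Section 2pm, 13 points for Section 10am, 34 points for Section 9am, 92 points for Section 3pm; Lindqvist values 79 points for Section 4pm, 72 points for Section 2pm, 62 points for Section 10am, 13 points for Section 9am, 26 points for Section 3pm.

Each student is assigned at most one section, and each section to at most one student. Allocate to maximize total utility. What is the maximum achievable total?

Max total: 380 points

Optimal: Rivera→Section 10am (70 points), Jensen→Section 4pm (77 points), Farahani→Section 9am (69 points), Watson→Section 3pm (92 points), Lindqvist→Section 2pm (72 points) — total 70+77+69+92+72 = 380 points.
Next-best assignment: Rivera→Section 2pm, Jensen→Section 4pm, Farahani→Section 9am, Watson→Section 3pm, Lindqvist→Section 10am = 378 points.
Every other assignment is strictly worse.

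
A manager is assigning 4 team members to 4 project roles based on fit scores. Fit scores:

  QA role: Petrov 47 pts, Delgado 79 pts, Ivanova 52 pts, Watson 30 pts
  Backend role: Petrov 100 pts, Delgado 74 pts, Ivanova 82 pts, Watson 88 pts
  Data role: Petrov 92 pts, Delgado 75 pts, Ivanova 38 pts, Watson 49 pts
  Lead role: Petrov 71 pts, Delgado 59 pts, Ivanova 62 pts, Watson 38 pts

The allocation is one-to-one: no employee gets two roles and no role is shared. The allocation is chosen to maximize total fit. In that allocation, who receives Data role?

Petrov receives Data role.

Treat this as an assignment problem: match each employee to one role.
Optimal: Petrov→Data role (92 pts), Delgado→QA role (79 pts), Ivanova→Lead role (62 pts), Watson→Backend role (88 pts) — total 92+79+62+88 = 321 pts.
Column-greedy (each role in turn goes to its best remaining employee) gives 290 pts, worse by 31.
Every other assignment is strictly worse.
Petrov's own top role is Backend role (100 pts), but forcing Petrov→Backend role and reassigning the rest optimally gives only 290 pts — worse by 31.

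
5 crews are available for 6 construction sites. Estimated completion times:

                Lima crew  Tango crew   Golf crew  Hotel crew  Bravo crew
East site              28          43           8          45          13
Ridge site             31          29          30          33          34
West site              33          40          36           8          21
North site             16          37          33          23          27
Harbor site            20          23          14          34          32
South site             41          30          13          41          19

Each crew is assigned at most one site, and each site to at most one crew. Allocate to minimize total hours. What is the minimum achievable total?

Optimal: Lima crew→North site (16 hours), Tango crew→Harbor site (23 hours), Golf crew→South site (13 hours), Hotel crew→West site (8 hours), Bravo crew→East site (13 hours) — total 16+23+13+8+13 = 73 hours.
Row-greedy (each crew in turn takes its cheapest remaining site) gives 74 hours, worse by 1.

Min total: 73 hours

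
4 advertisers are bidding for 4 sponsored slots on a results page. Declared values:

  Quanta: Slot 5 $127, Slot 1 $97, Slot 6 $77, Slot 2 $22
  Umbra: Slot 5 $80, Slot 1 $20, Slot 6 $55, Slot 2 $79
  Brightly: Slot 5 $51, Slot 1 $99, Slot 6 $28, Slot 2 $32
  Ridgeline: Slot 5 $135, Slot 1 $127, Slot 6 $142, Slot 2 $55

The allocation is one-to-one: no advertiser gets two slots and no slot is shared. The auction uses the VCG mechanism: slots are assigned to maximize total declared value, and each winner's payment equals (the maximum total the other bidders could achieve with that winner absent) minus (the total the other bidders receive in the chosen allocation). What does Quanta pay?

Efficient allocation: Quanta→Slot 5 ($127), Umbra→Slot 2 ($79), Brightly→Slot 1 ($99), Ridgeline→Slot 6 ($142); total welfare W = $447.
Quanta receives Slot 5 at value $127, so the others get W − 127 = $320.
Without Quanta: best allocation of the remaining 3 bidders over all 4 slots is Umbra→Slot 5 ($80), Brightly→Slot 1 ($99), Ridgeline→Slot 6 ($142), total $321.
VCG payment = (others' best without Quanta) − (others' welfare with Quanta) = 321 − 320 = $1.

Quanta pays $1.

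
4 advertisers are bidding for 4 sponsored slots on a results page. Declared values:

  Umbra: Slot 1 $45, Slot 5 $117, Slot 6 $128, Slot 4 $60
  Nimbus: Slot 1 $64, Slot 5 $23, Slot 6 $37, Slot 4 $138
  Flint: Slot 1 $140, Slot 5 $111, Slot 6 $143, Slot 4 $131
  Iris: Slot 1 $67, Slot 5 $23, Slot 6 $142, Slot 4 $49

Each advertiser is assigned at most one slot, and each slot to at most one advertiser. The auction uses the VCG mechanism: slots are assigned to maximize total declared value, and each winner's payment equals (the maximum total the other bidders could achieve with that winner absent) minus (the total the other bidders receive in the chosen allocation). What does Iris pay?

Iris pays $11.

Efficient allocation: Umbra→Slot 5 ($117), Nimbus→Slot 4 ($138), Flint→Slot 1 ($140), Iris→Slot 6 ($142); total welfare W = $537.
Iris receives Slot 6 at value $142, so the others get W − 142 = $395.
Without Iris: best allocation of the remaining 3 bidders over all 4 slots is Umbra→Slot 6 ($128), Nimbus→Slot 4 ($138), Flint→Slot 1 ($140), total $406.
VCG payment = (others' best without Iris) − (others' welfare with Iris) = 406 − 395 = $11.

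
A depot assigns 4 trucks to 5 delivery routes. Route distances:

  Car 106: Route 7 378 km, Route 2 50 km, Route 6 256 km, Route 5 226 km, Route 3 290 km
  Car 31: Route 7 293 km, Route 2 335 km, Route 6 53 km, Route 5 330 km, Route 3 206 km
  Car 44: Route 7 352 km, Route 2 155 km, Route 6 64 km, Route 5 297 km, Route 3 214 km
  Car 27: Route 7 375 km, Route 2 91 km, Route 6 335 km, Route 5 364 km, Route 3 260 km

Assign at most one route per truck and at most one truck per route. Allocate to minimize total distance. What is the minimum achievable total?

Optimal: Car 106→Route 5 (226 km), Car 31→Route 6 (53 km), Car 44→Route 3 (214 km), Car 27→Route 2 (91 km) — total 226+53+214+91 = 584 km.
Row-greedy (each truck in turn takes its cheapest remaining route) gives 681 km, worse by 97.
Every other assignment is strictly worse.

Minimum total: 584 km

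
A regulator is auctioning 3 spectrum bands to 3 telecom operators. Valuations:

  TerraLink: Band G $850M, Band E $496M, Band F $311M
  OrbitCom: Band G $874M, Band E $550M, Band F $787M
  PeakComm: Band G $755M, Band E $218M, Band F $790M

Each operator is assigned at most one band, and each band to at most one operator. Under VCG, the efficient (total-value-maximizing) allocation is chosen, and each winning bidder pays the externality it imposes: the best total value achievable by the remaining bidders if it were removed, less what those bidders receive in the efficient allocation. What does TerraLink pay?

TerraLink pays $324M.

Efficient allocation: TerraLink→Band G ($850M), OrbitCom→Band E ($550M), PeakComm→Band F ($790M); total welfare W = $2190M.
TerraLink receives Band G at value $850M, so the others get W − 850 = $1340M.
Without TerraLink: best allocation of the remaining 2 bidders over all 3 bands is OrbitCom→Band G ($874M), PeakComm→Band F ($790M), total $1664M.
VCG payment = (others' best without TerraLink) − (others' welfare with TerraLink) = 1664 − 1340 = $324M.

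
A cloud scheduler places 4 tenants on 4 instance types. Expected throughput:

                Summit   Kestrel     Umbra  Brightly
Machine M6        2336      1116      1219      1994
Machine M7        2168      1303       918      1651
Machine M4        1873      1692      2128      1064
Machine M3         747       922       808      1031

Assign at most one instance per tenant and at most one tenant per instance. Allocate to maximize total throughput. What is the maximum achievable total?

Max total: 7212 ops/s

Optimal: Summit→Machine M7 (2168 ops/s), Kestrel→Machine M3 (922 ops/s), Umbra→Machine M4 (2128 ops/s), Brightly→Machine M6 (1994 ops/s) — total 2168+922+2128+1994 = 7212 ops/s.
Column-greedy (each instance in turn goes to its best remaining tenant) gives 7037 ops/s, worse by 175.
Next-best assignment: Summit→Machine M6, Kestrel→Machine M3, Umbra→Machine M4, Brightly→Machine M7 = 7037 ops/s.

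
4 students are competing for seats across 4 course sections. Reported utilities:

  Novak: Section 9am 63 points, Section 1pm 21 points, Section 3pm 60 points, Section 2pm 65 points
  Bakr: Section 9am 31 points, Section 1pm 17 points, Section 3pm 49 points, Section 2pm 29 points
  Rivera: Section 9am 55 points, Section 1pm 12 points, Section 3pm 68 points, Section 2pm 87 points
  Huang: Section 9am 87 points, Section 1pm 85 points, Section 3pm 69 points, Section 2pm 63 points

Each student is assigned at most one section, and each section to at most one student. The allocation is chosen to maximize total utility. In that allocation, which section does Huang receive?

Huang receives Section 1pm.

Optimal: Novak→Section 9am (63 points), Bakr→Section 3pm (49 points), Rivera→Section 2pm (87 points), Huang→Section 1pm (85 points) — total 63+49+87+85 = 284 points.
Max-entry greedy (repeatedly take the single best remaining cell) gives 251 points, worse by 33.
Next-best assignment: Novak→Section 3pm, Bakr→Section 9am, Rivera→Section 2pm, Huang→Section 1pm = 263 points.
No other one-to-one assignment exceeds 284 points.
Huang's own top section is Section 9am (87 points), but forcing Huang→Section 9am and reassigning the rest optimally gives only 251 points — worse by 33.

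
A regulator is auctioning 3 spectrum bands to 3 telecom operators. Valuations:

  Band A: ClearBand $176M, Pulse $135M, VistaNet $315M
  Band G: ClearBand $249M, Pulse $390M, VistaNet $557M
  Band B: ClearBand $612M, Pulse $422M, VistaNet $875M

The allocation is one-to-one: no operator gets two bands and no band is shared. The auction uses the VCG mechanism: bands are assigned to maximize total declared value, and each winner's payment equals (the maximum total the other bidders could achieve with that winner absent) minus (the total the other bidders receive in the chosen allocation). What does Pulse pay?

Pulse pays $118M.

Efficient allocation: ClearBand→Band A ($176M), Pulse→Band G ($390M), VistaNet→Band B ($875M); total welfare W = $1441M.
Pulse receives Band G at value $390M, so the others get W − 390 = $1051M.
Without Pulse: best allocation of the remaining 2 bidders over all 3 bands is ClearBand→Band B ($612M), VistaNet→Band G ($557M), total $1169M.
VCG payment = (others' best without Pulse) − (others' welfare with Pulse) = 1169 − 1051 = $118M.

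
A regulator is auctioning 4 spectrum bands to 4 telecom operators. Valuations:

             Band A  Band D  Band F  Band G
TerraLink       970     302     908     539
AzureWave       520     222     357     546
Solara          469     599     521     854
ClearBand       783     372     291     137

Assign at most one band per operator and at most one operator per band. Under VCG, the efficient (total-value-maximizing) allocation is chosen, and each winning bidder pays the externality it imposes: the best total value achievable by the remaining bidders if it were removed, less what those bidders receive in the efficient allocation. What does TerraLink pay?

Efficient allocation: TerraLink→Band F ($908M), AzureWave→Band G ($546M), Solara→Band D ($599M), ClearBand→Band A ($783M); total welfare W = $2836M.
TerraLink receives Band F at value $908M, so the others get W − 908 = $1928M.
Without TerraLink: best allocation of the remaining 3 bidders over all 4 bands is AzureWave→Band F ($357M), Solara→Band G ($854M), ClearBand→Band A ($783M), total $1994M.
VCG payment = (others' best without TerraLink) − (others' welfare with TerraLink) = 1994 − 1928 = $66M.

TerraLink pays $66M.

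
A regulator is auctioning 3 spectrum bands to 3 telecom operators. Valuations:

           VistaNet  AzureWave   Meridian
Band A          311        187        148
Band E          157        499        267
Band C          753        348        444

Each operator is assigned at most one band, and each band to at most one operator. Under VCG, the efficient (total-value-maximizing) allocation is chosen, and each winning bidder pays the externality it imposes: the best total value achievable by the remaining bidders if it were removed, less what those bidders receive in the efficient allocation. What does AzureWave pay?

AzureWave pays $119M.

Efficient allocation: VistaNet→Band C ($753M), AzureWave→Band E ($499M), Meridian→Band A ($148M); total welfare W = $1400M.
AzureWave receives Band E at value $499M, so the others get W − 499 = $901M.
Without AzureWave: best allocation of the remaining 2 bidders over all 3 bands is VistaNet→Band C ($753M), Meridian→Band E ($267M), total $1020M.
VCG payment = (others' best without AzureWave) − (others' welfare with AzureWave) = 1020 − 901 = $119M.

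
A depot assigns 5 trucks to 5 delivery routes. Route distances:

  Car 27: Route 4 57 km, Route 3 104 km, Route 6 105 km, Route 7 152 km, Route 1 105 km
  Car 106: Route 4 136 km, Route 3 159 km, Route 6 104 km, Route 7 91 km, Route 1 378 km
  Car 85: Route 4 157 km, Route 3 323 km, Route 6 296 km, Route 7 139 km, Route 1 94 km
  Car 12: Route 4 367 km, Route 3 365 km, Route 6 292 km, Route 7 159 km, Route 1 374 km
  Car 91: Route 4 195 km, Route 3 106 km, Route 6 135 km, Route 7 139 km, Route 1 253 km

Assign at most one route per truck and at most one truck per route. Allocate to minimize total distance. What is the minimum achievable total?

Minimum total: 520 km

Optimal: Car 27→Route 4 (57 km), Car 106→Route 6 (104 km), Car 85→Route 1 (94 km), Car 12→Route 7 (159 km), Car 91→Route 3 (106 km) — total 57+104+94+159+106 = 520 km.
Next-best assignment: Car 27→Route 6, Car 106→Route 4, Car 85→Route 1, Car 12→Route 7, Car 91→Route 3 = 600 km.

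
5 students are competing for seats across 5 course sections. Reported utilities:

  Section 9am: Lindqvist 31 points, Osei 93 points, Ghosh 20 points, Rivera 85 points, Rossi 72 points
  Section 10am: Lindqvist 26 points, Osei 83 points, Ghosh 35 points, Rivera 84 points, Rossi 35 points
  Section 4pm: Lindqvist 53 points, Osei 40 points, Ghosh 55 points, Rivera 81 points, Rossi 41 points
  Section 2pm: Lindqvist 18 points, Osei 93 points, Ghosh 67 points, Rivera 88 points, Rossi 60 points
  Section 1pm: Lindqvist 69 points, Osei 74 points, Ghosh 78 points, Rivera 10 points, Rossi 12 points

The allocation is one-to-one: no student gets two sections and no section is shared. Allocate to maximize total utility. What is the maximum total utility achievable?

Optimal: Lindqvist→Section 4pm (53 points), Osei→Section 2pm (93 points), Ghosh→Section 1pm (78 points), Rivera→Section 10am (84 points), Rossi→Section 9am (72 points) — total 53+93+78+84+72 = 380 points.

Max total: 380 points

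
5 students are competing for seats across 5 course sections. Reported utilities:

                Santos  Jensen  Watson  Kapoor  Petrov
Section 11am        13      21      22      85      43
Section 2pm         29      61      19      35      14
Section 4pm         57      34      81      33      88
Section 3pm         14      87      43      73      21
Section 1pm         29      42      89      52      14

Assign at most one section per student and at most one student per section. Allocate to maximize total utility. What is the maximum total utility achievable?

Max total: 378 points

Treat this as an assignment problem: match each student to one section.
Optimal: Santos→Section 2pm (29 points), Jensen→Section 3pm (87 points), Watson→Section 1pm (89 points), Kapoor→Section 11am (85 points), Petrov→Section 4pm (88 points) — total 29+87+89+85+88 = 378 points.
Row-greedy (each student in turn takes its best remaining section) gives 332 points, worse by 46.
Next-best assignment: Santos→Section 3pm, Jensen→Section 2pm, Watson→Section 1pm, Kapoor→Section 11am, Petrov→Section 4pm = 337 points.
Swapping Petrov↔Santos (Petrov→Section 2pm 14 points, Santos→Section 4pm 57 points) loses 46.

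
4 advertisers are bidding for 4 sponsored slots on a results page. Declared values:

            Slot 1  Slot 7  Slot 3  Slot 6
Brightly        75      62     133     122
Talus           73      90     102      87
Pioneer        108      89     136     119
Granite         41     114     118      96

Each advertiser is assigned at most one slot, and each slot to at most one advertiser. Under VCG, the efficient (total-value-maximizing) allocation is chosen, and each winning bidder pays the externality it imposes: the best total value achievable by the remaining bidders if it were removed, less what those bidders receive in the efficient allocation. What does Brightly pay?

Efficient allocation: Brightly→Slot 6 ($122), Talus→Slot 3 ($102), Pioneer→Slot 1 ($108), Granite→Slot 7 ($114); total welfare W = $446.
Brightly receives Slot 6 at value $122, so the others get W − 122 = $324.
Without Brightly: best allocation of the remaining 3 bidders over all 4 slots is Talus→Slot 6 ($87), Pioneer→Slot 3 ($136), Granite→Slot 7 ($114), total $337.
VCG payment = (others' best without Brightly) − (others' welfare with Brightly) = 337 − 324 = $13.

Brightly pays $13.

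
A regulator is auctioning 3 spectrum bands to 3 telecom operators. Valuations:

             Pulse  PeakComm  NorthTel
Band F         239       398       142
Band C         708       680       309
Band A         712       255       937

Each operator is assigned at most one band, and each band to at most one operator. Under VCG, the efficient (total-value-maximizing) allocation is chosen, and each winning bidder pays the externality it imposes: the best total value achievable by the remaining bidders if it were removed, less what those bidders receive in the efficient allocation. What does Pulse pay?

Efficient allocation: Pulse→Band C ($708M), PeakComm→Band F ($398M), NorthTel→Band A ($937M); total welfare W = $2043M.
Pulse receives Band C at value $708M, so the others get W − 708 = $1335M.
Without Pulse: best allocation of the remaining 2 bidders over all 3 bands is PeakComm→Band C ($680M), NorthTel→Band A ($937M), total $1617M.
VCG payment = (others' best without Pulse) − (others' welfare with Pulse) = 1617 − 1335 = $282M.

Pulse pays $282M.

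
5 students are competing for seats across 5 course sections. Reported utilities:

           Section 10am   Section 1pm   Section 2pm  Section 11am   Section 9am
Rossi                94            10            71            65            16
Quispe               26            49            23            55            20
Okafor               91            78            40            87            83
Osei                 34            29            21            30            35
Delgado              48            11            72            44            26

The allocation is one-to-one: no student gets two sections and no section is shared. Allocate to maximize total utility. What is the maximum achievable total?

Optimal: Rossi→Section 10am (94 points), Quispe→Section 1pm (49 points), Okafor→Section 11am (87 points), Osei→Section 9am (35 points), Delgado→Section 2pm (72 points) — total 94+49+87+35+72 = 337 points.
Next-best assignment: Rossi→Section 10am, Quispe→Section 11am, Okafor→Section 1pm, Osei→Section 9am, Delgado→Section 2pm = 334 points.
Every other assignment is strictly worse.

Max total: 337 points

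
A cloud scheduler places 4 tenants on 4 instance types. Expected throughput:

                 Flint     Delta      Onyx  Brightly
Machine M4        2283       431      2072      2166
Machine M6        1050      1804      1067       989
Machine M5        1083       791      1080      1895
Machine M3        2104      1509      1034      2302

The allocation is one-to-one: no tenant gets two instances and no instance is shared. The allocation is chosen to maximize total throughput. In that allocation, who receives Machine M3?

Flint receives Machine M3.

This is a one-to-one assignment (maximum-weight bipartite matching).
Optimal: Flint→Machine M3 (2104 ops/s), Delta→Machine M6 (1804 ops/s), Onyx→Machine M4 (2072 ops/s), Brightly→Machine M5 (1895 ops/s) — total 2104+1804+2072+1895 = 7875 ops/s.
Max-entry greedy (repeatedly take the single best remaining cell) gives 7469 ops/s, worse by 406.
Next-best assignment: Flint→Machine M4, Delta→Machine M6, Onyx→Machine M5, Brightly→Machine M3 = 7469 ops/s.
Flint's own top instance is Machine M4 (2283 ops/s), but forcing Flint→Machine M4 and reassigning the rest optimally gives only 7469 ops/s — worse by 406.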